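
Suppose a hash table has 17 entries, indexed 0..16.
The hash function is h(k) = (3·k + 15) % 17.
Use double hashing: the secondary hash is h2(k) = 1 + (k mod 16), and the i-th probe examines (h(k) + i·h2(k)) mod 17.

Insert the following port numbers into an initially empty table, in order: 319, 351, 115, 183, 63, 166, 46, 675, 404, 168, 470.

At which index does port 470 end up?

319 hashes to 3; slot 3 is free => place at 3.
351 hashes to 14; slot 14 is free => place at 14.
115 hashes to 3, h2=4; 3 taken => place at 7.
183 hashes to 3, h2=8; 3 taken => place at 11.
63 hashes to 0; slot 0 is free => place at 0.
166 hashes to 3, h2=7; 3 taken => place at 10.
46 hashes to 0, h2=15; 0 taken => place at 15.
675 hashes to 0, h2=4; 0 taken => place at 4.
404 hashes to 3, h2=5; 3 taken => place at 8.
168 hashes to 9; slot 9 is free => place at 9.
470 hashes to 14, h2=7; 14,4,11 taken => place at 1.
Table: [63, 470, —, 319, 675, —, —, 115, 404, 168, 166, 183, —, —, 351, 46, —]

1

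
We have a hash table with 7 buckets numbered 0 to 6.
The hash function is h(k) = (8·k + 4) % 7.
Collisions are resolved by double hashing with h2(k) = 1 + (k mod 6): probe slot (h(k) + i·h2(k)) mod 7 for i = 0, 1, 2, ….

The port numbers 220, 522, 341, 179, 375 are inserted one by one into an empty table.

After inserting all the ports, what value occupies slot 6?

179

220 hashes to 0; slot 0 is free -> place at 0.
522 hashes to 1; slot 1 is free -> place at 1.
341 hashes to 2; slot 2 is free -> place at 2.
179 hashes to 1, h2=6; 1,0 taken -> place at 6.
375 hashes to 1, h2=4; 1 taken -> place at 5.
Table: [220, 522, 341, _, _, 375, 179]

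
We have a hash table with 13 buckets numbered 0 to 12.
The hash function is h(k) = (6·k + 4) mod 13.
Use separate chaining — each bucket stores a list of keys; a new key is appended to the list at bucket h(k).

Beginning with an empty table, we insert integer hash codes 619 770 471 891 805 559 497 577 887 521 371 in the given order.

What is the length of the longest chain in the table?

Insert 619: h=0, bucket 0 empty -> new chain.
Insert 770: h=9, bucket 9 empty -> new chain.
Insert 471: h=9, bucket 9 nonempty -> append to chain.
Insert 891: h=7, bucket 7 empty -> new chain.
Insert 805: h=11, bucket 11 empty -> new chain.
Insert 559: h=4, bucket 4 empty -> new chain.
Insert 497: h=9, bucket 9 nonempty -> append to chain.
Insert 577: h=8, bucket 8 empty -> new chain.
Insert 887: h=9, bucket 9 nonempty -> append to chain.
Insert 521: h=10, bucket 10 empty -> new chain.
Insert 371: h=7, bucket 7 nonempty -> append to chain.
Final buckets:
0: 619
1: —
2: —
3: —
4: 559
5: —
6: —
7: 891 -> 371
8: 577
9: 770 -> 471 -> 497 -> 887
10: 521
11: 805
12: —

4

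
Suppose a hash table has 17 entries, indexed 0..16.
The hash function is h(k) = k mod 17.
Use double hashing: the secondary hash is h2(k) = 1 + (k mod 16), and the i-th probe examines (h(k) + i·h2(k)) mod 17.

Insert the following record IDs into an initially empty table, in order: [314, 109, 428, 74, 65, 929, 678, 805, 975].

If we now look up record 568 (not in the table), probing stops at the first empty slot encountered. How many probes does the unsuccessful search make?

2

314 hashes to 8; slot 8 is free -> place at 8.
109 hashes to 7; slot 7 is free -> place at 7.
428 hashes to 3; slot 3 is free -> place at 3.
74 hashes to 6; slot 6 is free -> place at 6.
65 hashes to 14; slot 14 is free -> place at 14.
929 hashes to 11; slot 11 is free -> place at 11.
678 hashes to 15; slot 15 is free -> place at 15.
805 hashes to 6, h2=6; 6 taken -> place at 12.
975 hashes to 6, h2=16; 6 taken -> place at 5.
Table: [-, -, -, 428, -, 975, 74, 109, 314, -, -, 929, 805, -, 65, 678, -]
Lookup 568: h=7, h2=9, probe 7,16 → slot 16 empty, not found.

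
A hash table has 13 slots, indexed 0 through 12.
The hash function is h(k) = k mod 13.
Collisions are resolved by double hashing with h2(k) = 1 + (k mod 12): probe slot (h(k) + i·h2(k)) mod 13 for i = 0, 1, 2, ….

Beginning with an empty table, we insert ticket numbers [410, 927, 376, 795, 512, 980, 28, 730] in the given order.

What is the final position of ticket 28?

410 hashes to 7; slot 7 is free => place at 7.
927 hashes to 4; slot 4 is free => place at 4.
376 hashes to 12; slot 12 is free => place at 12.
795 hashes to 2; slot 2 is free => place at 2.
512 hashes to 5; slot 5 is free => place at 5.
980 hashes to 5, h2=9; 5 taken => place at 1.
28 hashes to 2, h2=5; 2,7,12,4 taken => place at 9.
730 hashes to 2, h2=11; 2 taken => place at 0.
Table: [730, 980, 795, ∅, 927, 512, ∅, 410, ∅, 28, ∅, ∅, 376]

9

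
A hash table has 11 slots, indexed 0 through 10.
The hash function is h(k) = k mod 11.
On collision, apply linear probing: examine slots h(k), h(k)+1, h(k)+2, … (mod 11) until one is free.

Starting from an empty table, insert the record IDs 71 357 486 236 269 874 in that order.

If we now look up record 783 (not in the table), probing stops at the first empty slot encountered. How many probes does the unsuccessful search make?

Insert 71: h=5, slot 5 empty -> index 5.
Insert 357: h=5, slot 5 occupied -> index 6.
Insert 486: h=2, slot 2 empty -> index 2.
Insert 236: h=5, slots 5,6 occupied -> index 7.
Insert 269: h=5, slots 5,6,7 occupied -> index 8.
Insert 874: h=5, slots 5,6,7,8 occupied -> index 9.
Table: [∅, ∅, 486, ∅, ∅, 71, 357, 236, 269, 874, ∅]
Lookup 783: h=2, probe 2,3 → slot 3 empty, not found.

2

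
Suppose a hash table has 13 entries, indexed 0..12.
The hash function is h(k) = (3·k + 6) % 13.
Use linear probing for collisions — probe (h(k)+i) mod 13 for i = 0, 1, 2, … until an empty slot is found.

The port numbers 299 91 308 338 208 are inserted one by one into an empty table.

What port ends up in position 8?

299: h=6 => slot 6
91: h=6, probe 6,7 => slot 7
308: h=7, probe 7,8 => slot 8
338: h=6, probe 6,7,8,9 => slot 9
208: h=6, probe 6,7,8,9,10 => slot 10
Table: [_, _, _, _, _, _, 299, 91, 308, 338, 208, _, _]

308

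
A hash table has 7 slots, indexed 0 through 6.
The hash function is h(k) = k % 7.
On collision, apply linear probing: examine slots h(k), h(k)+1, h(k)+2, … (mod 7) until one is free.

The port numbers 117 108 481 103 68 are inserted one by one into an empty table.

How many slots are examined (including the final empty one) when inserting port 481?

2

117: h=5 → slot 5
108: h=3 → slot 3
481: h=5, probe 5,6 → slot 6
103: h=5, probe 5,6,0 → slot 0
68: h=5, probe 5,6,0,1 → slot 1
Table: [103, 68, -, 108, -, 117, 481]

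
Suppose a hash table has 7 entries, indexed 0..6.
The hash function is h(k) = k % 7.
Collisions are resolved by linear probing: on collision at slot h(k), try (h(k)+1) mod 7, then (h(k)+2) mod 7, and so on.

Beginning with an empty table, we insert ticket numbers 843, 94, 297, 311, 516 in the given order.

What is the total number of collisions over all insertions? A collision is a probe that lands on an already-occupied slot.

843: h=3 -> slot 3
94: h=3, probe 3,4 -> slot 4
297: h=3, probe 3,4,5 -> slot 5
311: h=3, probe 3,4,5,6 -> slot 6
516: h=5, probe 5,6,0 -> slot 0
Table: [516, _, _, 843, 94, 297, 311]

8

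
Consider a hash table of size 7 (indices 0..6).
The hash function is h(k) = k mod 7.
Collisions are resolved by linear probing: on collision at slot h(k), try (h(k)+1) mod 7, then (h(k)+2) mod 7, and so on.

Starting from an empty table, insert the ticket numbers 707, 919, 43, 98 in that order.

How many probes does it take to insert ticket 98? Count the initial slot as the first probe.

4

Insert 707: h=0, slot 0 empty -> index 0.
Insert 919: h=2, slot 2 empty -> index 2.
Insert 43: h=1, slot 1 empty -> index 1.
Insert 98: h=0, slots 0,1,2 occupied -> index 3.
Table: [707, 43, 919, 98, -, -, -]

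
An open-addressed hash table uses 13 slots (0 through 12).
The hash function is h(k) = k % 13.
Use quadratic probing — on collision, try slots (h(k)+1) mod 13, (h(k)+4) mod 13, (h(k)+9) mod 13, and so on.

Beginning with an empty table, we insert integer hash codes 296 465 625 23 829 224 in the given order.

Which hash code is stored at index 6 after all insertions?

Insert 296: h=10, slot 10 empty => index 10.
Insert 465: h=10, slot 10 occupied => index 11.
Insert 625: h=1, slot 1 empty => index 1.
Insert 23: h=10, slots 10,11,1 occupied => index 6.
Insert 829: h=10, slots 10,11,1,6 occupied => index 0.
Insert 224: h=3, slot 3 empty => index 3.
Table: [829, 625, ∅, 224, ∅, ∅, 23, ∅, ∅, ∅, 296, 465, ∅]

23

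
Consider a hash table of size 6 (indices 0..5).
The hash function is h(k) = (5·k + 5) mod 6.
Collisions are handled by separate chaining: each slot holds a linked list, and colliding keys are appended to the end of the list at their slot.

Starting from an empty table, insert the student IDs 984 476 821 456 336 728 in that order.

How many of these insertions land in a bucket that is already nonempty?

3

Insert 984: h=5, bucket 5 empty → new chain.
Insert 476: h=3, bucket 3 empty → new chain.
Insert 821: h=0, bucket 0 empty → new chain.
Insert 456: h=5, bucket 5 nonempty → append to chain.
Insert 336: h=5, bucket 5 nonempty → append to chain.
Insert 728: h=3, bucket 3 nonempty → append to chain.
Final buckets:
0: 821
1: —
2: —
3: 476 -> 728
4: —
5: 984 -> 456 -> 336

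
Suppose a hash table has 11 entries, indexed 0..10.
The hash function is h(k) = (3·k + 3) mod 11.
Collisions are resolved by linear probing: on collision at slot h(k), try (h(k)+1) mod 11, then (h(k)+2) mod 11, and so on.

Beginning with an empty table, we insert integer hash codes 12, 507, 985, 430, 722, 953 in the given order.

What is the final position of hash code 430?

Insert 12: h=6, slot 6 empty -> index 6.
Insert 507: h=6, slot 6 occupied -> index 7.
Insert 985: h=10, slot 10 empty -> index 10.
Insert 430: h=6, slots 6,7 occupied -> index 8.
Insert 722: h=2, slot 2 empty -> index 2.
Insert 953: h=2, slot 2 occupied -> index 3.
Table: [-, -, 722, 953, -, -, 12, 507, 430, -, 985]

8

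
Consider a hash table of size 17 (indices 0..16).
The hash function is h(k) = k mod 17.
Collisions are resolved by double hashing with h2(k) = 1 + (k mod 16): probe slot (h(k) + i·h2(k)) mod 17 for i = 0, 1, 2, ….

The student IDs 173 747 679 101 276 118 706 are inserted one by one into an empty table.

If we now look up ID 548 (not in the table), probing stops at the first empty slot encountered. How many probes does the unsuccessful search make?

3

Insert 173: h=3, slot 3 empty -> index 3.
Insert 747: h=16, slot 16 empty -> index 16.
Insert 679: h=16, h2=8, slot 16 occupied -> index 7.
Insert 101: h=16, h2=6, slot 16 occupied -> index 5.
Insert 276: h=4, slot 4 empty -> index 4.
Insert 118: h=16, h2=7, slot 16 occupied -> index 6.
Insert 706: h=9, slot 9 empty -> index 9.
Table: [-, -, -, 173, 276, 101, 118, 679, -, 706, -, -, -, -, -, -, 747]
Lookup 548: h=4, h2=5, probe 4,9,14 → slot 14 empty, not found.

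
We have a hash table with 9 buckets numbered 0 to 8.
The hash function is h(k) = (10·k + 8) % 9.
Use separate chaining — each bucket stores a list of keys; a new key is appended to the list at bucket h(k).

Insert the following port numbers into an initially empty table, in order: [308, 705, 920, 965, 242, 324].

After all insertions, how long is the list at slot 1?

308 → bucket 1
705 → bucket 2
920 → bucket 1 (collision)
965 → bucket 1 (collision)
242 → bucket 7
324 → bucket 8
Final buckets:
0: ∅
1: 308 -> 920 -> 965
2: 705
3: ∅
4: ∅
5: ∅
6: ∅
7: 242
8: 324

3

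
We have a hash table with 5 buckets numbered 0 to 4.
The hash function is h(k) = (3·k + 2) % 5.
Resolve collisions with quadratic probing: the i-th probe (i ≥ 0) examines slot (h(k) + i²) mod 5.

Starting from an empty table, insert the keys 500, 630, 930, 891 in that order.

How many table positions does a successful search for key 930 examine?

Insert 500: h=2, slot 2 empty → index 2.
Insert 630: h=2, slot 2 occupied → index 3.
Insert 930: h=2, slots 2,3 occupied → index 1.
Insert 891: h=0, slot 0 empty → index 0.
Table: [891, 930, 500, 630, —]
Lookup 930: h=2, probe 2,3,1 → found at 1.

3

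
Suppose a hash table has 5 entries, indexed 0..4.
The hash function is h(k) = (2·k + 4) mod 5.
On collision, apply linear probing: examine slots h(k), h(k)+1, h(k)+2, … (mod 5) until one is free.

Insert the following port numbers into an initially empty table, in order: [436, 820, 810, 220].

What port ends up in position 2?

436: h=1 → slot 1
820: h=4 → slot 4
810: h=4, probe 4,0 → slot 0
220: h=4, probe 4,0,1,2 → slot 2
Table: [810, 436, 220, ., 820]

220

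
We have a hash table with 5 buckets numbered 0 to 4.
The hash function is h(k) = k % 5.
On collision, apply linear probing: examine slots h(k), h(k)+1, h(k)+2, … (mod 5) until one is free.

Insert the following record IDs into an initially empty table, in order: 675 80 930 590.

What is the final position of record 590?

3

675 hashes to 0; slot 0 is free → place at 0.
80 hashes to 0; 0 taken → place at 1.
930 hashes to 0; 0,1 taken → place at 2.
590 hashes to 0; 0,1,2 taken → place at 3.
Table: [675, 80, 930, 590, .]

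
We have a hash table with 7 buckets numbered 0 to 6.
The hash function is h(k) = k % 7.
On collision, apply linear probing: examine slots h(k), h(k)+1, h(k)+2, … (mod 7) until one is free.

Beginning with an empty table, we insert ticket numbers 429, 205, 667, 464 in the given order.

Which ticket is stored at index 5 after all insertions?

Insert 429: h=2, slot 2 empty => index 2.
Insert 205: h=2, slot 2 occupied => index 3.
Insert 667: h=2, slots 2,3 occupied => index 4.
Insert 464: h=2, slots 2,3,4 occupied => index 5.
Table: [∅, ∅, 429, 205, 667, 464, ∅]

464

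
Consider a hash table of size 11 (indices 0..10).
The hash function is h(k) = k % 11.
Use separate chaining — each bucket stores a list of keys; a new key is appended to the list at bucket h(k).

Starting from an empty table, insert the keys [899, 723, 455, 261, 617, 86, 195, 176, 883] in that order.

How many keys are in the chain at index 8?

899 → bucket 8
723 → bucket 8 (collision)
455 → bucket 4
261 → bucket 8 (collision)
617 → bucket 1
86 → bucket 9
195 → bucket 8 (collision)
176 → bucket 0
883 → bucket 3
Final buckets:
0: 176
1: 617
2: ∅
3: 883
4: 455
5: ∅
6: ∅
7: ∅
8: 899 -> 723 -> 261 -> 195
9: 86
10: ∅

4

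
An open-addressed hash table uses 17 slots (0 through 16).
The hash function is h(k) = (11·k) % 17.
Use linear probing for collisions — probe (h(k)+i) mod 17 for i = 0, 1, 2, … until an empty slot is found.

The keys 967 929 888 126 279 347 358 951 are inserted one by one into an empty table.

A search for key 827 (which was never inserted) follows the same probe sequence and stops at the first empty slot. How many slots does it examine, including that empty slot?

2

967: h=12 -> slot 12
929: h=2 -> slot 2
888: h=10 -> slot 10
126: h=9 -> slot 9
279: h=9, probe 9,10,11 -> slot 11
347: h=9, probe 9,10,11,12,13 -> slot 13
358: h=11, probe 11,12,13,14 -> slot 14
951: h=6 -> slot 6
Table: [., ., 929, ., ., ., 951, ., ., 126, 888, 279, 967, 347, 358, ., .]
Lookup 827: h=2, probe 2,3 → slot 3 empty, not found.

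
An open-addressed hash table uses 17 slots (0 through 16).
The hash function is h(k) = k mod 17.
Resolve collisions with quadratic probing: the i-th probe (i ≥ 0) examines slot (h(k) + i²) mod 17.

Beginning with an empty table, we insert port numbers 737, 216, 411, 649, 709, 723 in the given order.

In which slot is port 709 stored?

13

737 hashes to 6; slot 6 is free => place at 6.
216 hashes to 12; slot 12 is free => place at 12.
411 hashes to 3; slot 3 is free => place at 3.
649 hashes to 3; 3 taken => place at 4.
709 hashes to 12; 12 taken => place at 13.
723 hashes to 9; slot 9 is free => place at 9.
Table: [∅, ∅, ∅, 411, 649, ∅, 737, ∅, ∅, 723, ∅, ∅, 216, 709, ∅, ∅, ∅]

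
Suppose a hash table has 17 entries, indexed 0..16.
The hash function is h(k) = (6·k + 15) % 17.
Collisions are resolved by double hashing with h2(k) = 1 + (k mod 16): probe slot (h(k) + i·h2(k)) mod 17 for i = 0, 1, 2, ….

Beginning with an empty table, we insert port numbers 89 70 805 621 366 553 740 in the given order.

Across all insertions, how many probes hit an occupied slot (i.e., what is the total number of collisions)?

3

89: h=5 → slot 5
70: h=10 → slot 10
805: h=0 → slot 0
621: h=1 → slot 1
366: h=1, h2=15, probe 1,16 → slot 16
553: h=1, h2=10, probe 1,11 → slot 11
740: h=1, h2=5, probe 1,6 → slot 6
Table: [805, 621, _, _, _, 89, 740, _, _, _, 70, 553, _, _, _, _, 366]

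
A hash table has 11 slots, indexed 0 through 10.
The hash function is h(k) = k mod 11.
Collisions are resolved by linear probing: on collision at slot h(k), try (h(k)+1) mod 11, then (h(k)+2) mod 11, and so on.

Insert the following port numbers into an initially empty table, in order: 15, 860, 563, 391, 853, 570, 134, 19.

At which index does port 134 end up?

5

Insert 15: h=4, slot 4 empty => index 4.
Insert 860: h=2, slot 2 empty => index 2.
Insert 563: h=2, slot 2 occupied => index 3.
Insert 391: h=6, slot 6 empty => index 6.
Insert 853: h=6, slot 6 occupied => index 7.
Insert 570: h=9, slot 9 empty => index 9.
Insert 134: h=2, slots 2,3,4 occupied => index 5.
Insert 19: h=8, slot 8 empty => index 8.
Table: [∅, ∅, 860, 563, 15, 134, 391, 853, 19, 570, ∅]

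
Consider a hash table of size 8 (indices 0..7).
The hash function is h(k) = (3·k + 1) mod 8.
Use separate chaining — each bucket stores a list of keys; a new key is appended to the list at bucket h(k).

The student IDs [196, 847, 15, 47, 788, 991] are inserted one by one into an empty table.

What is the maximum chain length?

196 → bucket 5
847 → bucket 6
15 → bucket 6 (collision)
47 → bucket 6 (collision)
788 → bucket 5 (collision)
991 → bucket 6 (collision)
Final buckets:
0: ∅
1: ∅
2: ∅
3: ∅
4: ∅
5: 196 -> 788
6: 847 -> 15 -> 47 -> 991
7: ∅

4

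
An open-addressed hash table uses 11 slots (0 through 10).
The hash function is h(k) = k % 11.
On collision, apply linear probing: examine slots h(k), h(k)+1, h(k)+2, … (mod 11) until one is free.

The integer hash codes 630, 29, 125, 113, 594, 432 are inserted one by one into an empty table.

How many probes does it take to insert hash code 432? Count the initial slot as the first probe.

630 hashes to 3; slot 3 is free => place at 3.
29 hashes to 7; slot 7 is free => place at 7.
125 hashes to 4; slot 4 is free => place at 4.
113 hashes to 3; 3,4 taken => place at 5.
594 hashes to 0; slot 0 is free => place at 0.
432 hashes to 3; 3,4,5 taken => place at 6.
Table: [594, ∅, ∅, 630, 125, 113, 432, 29, ∅, ∅, ∅]

4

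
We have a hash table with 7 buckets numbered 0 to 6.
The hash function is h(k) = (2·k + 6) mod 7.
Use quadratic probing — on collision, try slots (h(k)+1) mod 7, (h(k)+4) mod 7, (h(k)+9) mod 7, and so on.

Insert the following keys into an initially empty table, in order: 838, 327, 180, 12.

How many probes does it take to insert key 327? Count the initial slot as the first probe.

Insert 838: h=2, slot 2 empty -> index 2.
Insert 327: h=2, slot 2 occupied -> index 3.
Insert 180: h=2, slots 2,3 occupied -> index 6.
Insert 12: h=2, slots 2,3,6 occupied -> index 4.
Table: [., ., 838, 327, 12, ., 180]

2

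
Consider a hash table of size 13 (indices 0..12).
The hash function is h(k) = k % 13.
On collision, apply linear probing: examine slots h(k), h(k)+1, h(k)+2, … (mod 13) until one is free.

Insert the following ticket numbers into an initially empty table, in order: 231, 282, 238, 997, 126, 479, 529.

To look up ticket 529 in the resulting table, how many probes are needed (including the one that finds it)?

6

Insert 231: h=10, slot 10 empty → index 10.
Insert 282: h=9, slot 9 empty → index 9.
Insert 238: h=4, slot 4 empty → index 4.
Insert 997: h=9, slots 9,10 occupied → index 11.
Insert 126: h=9, slots 9,10,11 occupied → index 12.
Insert 479: h=11, slots 11,12 occupied → index 0.
Insert 529: h=9, slots 9,10,11,12,0 occupied → index 1.
Table: [479, 529, ., ., 238, ., ., ., ., 282, 231, 997, 126]
Lookup 529: h=9, probe 9,10,11,12,0,1 → found at 1.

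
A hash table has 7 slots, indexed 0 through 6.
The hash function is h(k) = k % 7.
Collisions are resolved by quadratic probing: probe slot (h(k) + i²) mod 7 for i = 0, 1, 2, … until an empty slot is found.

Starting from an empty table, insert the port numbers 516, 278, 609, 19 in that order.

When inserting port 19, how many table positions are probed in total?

516 hashes to 5; slot 5 is free -> place at 5.
278 hashes to 5; 5 taken -> place at 6.
609 hashes to 0; slot 0 is free -> place at 0.
19 hashes to 5; 5,6 taken -> place at 2.
Table: [609, _, 19, _, _, 516, 278]

3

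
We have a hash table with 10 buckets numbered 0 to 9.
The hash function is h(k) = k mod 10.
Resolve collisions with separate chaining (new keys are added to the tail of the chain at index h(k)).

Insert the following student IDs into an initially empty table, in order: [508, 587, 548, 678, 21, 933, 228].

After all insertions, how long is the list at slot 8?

4

508 -> bucket 8
587 -> bucket 7
548 -> bucket 8 (collision)
678 -> bucket 8 (collision)
21 -> bucket 1
933 -> bucket 3
228 -> bucket 8 (collision)
Final buckets:
0: .
1: 21
2: .
3: 933
4: .
5: .
6: .
7: 587
8: 508 -> 548 -> 678 -> 228
9: .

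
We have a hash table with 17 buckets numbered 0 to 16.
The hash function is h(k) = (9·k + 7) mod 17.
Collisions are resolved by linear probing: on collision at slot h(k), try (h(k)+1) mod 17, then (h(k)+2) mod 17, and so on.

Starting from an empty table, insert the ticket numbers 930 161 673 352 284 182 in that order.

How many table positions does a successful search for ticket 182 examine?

930 hashes to 13; slot 13 is free -> place at 13.
161 hashes to 11; slot 11 is free -> place at 11.
673 hashes to 12; slot 12 is free -> place at 12.
352 hashes to 13; 13 taken -> place at 14.
284 hashes to 13; 13,14 taken -> place at 15.
182 hashes to 13; 13,14,15 taken -> place at 16.
Table: [∅, ∅, ∅, ∅, ∅, ∅, ∅, ∅, ∅, ∅, ∅, 161, 673, 930, 352, 284, 182]
Lookup 182: h=13, probe 13,14,15,16 → found at 16.

4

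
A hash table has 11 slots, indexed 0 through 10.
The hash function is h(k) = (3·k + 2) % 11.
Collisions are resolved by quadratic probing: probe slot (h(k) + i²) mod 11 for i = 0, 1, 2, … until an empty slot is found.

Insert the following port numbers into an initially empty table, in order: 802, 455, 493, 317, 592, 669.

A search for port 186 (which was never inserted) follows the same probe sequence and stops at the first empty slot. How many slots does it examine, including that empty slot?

5

Insert 802: h=10, slot 10 empty -> index 10.
Insert 455: h=3, slot 3 empty -> index 3.
Insert 493: h=7, slot 7 empty -> index 7.
Insert 317: h=7, slot 7 occupied -> index 8.
Insert 592: h=7, slots 7,8 occupied -> index 0.
Insert 669: h=7, slots 7,8,0 occupied -> index 5.
Table: [592, —, —, 455, —, 669, —, 493, 317, —, 802]
Lookup 186: h=10, probe 10,0,3,8,4 → slot 4 empty, not found.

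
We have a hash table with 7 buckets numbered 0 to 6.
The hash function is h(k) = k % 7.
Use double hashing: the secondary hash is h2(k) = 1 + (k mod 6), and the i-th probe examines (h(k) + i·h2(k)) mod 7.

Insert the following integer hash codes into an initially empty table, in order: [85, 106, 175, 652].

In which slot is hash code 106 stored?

85 hashes to 1; slot 1 is free -> place at 1.
106 hashes to 1, h2=5; 1 taken -> place at 6.
175 hashes to 0; slot 0 is free -> place at 0.
652 hashes to 1, h2=5; 1,6 taken -> place at 4.
Table: [175, 85, ∅, ∅, 652, ∅, 106]

6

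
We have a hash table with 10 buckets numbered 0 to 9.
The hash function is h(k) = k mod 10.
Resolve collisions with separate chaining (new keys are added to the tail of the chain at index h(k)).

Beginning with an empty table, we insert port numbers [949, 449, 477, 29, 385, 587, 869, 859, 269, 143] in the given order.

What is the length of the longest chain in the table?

6

949 → bucket 9
449 → bucket 9 (collision)
477 → bucket 7
29 → bucket 9 (collision)
385 → bucket 5
587 → bucket 7 (collision)
869 → bucket 9 (collision)
859 → bucket 9 (collision)
269 → bucket 9 (collision)
143 → bucket 3
Final buckets:
0: ∅
1: ∅
2: ∅
3: 143
4: ∅
5: 385
6: ∅
7: 477 -> 587
8: ∅
9: 949 -> 449 -> 29 -> 869 -> 859 -> 269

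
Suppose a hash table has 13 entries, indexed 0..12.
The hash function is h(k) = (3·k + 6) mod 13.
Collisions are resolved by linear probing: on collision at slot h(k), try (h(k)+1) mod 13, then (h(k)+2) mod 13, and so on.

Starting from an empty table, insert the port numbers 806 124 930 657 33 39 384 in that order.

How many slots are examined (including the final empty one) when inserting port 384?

5

806 hashes to 6; slot 6 is free -> place at 6.
124 hashes to 1; slot 1 is free -> place at 1.
930 hashes to 1; 1 taken -> place at 2.
657 hashes to 1; 1,2 taken -> place at 3.
33 hashes to 1; 1,2,3 taken -> place at 4.
39 hashes to 6; 6 taken -> place at 7.
384 hashes to 1; 1,2,3,4 taken -> place at 5.
Table: [∅, 124, 930, 657, 33, 384, 806, 39, ∅, ∅, ∅, ∅, ∅]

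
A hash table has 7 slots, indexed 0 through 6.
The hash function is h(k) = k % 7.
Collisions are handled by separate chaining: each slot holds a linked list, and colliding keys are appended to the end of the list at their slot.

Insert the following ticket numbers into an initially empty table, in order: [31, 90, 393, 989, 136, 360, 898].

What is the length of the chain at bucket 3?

Insert 31: h=3, bucket 3 empty → new chain.
Insert 90: h=6, bucket 6 empty → new chain.
Insert 393: h=1, bucket 1 empty → new chain.
Insert 989: h=2, bucket 2 empty → new chain.
Insert 136: h=3, bucket 3 nonempty → append to chain.
Insert 360: h=3, bucket 3 nonempty → append to chain.
Insert 898: h=2, bucket 2 nonempty → append to chain.
Final buckets:
0: _
1: 393
2: 989 -> 898
3: 31 -> 136 -> 360
4: _
5: _
6: 90

3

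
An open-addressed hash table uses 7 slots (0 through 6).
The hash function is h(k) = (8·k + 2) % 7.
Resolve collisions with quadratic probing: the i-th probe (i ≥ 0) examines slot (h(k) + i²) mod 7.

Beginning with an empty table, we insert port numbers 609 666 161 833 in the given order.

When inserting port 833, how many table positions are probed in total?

609 hashes to 2; slot 2 is free -> place at 2.
666 hashes to 3; slot 3 is free -> place at 3.
161 hashes to 2; 2,3 taken -> place at 6.
833 hashes to 2; 2,3,6 taken -> place at 4.
Table: [-, -, 609, 666, 833, -, 161]

4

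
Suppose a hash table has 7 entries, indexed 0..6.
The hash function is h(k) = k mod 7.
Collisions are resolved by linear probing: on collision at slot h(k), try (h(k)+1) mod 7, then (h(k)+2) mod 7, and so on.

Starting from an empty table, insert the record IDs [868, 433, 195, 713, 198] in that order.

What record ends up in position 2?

713

868: h=0 → slot 0
433: h=6 → slot 6
195: h=6, probe 6,0,1 → slot 1
713: h=6, probe 6,0,1,2 → slot 2
198: h=2, probe 2,3 → slot 3
Table: [868, 195, 713, 198, -, -, 433]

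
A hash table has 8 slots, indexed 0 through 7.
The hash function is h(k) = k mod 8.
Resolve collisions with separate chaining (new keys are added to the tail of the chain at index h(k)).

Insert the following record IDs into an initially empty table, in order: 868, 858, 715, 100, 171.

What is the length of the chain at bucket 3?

868 -> bucket 4
858 -> bucket 2
715 -> bucket 3
100 -> bucket 4 (collision)
171 -> bucket 3 (collision)
Final buckets:
0: —
1: —
2: 858
3: 715 -> 171
4: 868 -> 100
5: —
6: —
7: —

2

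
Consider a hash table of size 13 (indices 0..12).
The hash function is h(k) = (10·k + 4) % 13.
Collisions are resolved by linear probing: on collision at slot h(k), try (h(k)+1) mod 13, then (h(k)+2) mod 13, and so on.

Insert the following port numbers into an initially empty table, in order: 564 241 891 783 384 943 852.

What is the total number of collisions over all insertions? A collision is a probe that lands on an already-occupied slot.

564: h=2 → slot 2
241: h=9 → slot 9
891: h=9, probe 9,10 → slot 10
783: h=8 → slot 8
384: h=9, probe 9,10,11 → slot 11
943: h=9, probe 9,10,11,12 → slot 12
852: h=9, probe 9,10,11,12,0 → slot 0
Table: [852, ., 564, ., ., ., ., ., 783, 241, 891, 384, 943]

10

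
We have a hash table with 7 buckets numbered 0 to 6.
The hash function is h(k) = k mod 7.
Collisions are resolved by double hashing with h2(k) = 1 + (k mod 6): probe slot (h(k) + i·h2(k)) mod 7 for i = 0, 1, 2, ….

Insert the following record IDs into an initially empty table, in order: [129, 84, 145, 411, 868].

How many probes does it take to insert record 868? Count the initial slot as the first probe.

4

129 hashes to 3; slot 3 is free => place at 3.
84 hashes to 0; slot 0 is free => place at 0.
145 hashes to 5; slot 5 is free => place at 5.
411 hashes to 5, h2=4; 5 taken => place at 2.
868 hashes to 0, h2=5; 0,5,3 taken => place at 1.
Table: [84, 868, 411, 129, _, 145, _]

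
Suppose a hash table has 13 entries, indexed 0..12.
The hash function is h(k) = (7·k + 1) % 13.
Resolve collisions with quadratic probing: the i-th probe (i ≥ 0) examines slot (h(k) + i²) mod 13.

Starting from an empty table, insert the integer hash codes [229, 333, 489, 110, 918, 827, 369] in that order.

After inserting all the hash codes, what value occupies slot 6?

333

229: h=5 => slot 5
333: h=5, probe 5,6 => slot 6
489: h=5, probe 5,6,9 => slot 9
110: h=4 => slot 4
918: h=5, probe 5,6,9,1 => slot 1
827: h=5, probe 5,6,9,1,8 => slot 8
369: h=10 => slot 10
Table: [—, 918, —, —, 110, 229, 333, —, 827, 489, 369, —, —]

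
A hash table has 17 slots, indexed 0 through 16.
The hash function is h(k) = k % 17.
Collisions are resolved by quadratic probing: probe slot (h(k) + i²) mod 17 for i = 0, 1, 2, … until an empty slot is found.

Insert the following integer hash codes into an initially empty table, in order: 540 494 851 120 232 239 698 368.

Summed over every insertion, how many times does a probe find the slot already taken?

11

Insert 540: h=13, slot 13 empty -> index 13.
Insert 494: h=1, slot 1 empty -> index 1.
Insert 851: h=1, slot 1 occupied -> index 2.
Insert 120: h=1, slots 1,2 occupied -> index 5.
Insert 232: h=11, slot 11 empty -> index 11.
Insert 239: h=1, slots 1,2,5 occupied -> index 10.
Insert 698: h=1, slots 1,2,5,10 occupied -> index 0.
Insert 368: h=11, slot 11 occupied -> index 12.
Table: [698, 494, 851, ., ., 120, ., ., ., ., 239, 232, 368, 540, ., ., .]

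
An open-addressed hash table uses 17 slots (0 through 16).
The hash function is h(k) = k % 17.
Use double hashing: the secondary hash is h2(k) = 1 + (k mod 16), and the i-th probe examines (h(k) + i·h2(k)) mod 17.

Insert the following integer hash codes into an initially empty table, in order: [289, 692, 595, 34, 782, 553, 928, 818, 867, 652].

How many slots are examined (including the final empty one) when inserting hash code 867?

3

289 hashes to 0; slot 0 is free -> place at 0.
692 hashes to 12; slot 12 is free -> place at 12.
595 hashes to 0, h2=4; 0 taken -> place at 4.
34 hashes to 0, h2=3; 0 taken -> place at 3.
782 hashes to 0, h2=15; 0 taken -> place at 15.
553 hashes to 9; slot 9 is free -> place at 9.
928 hashes to 10; slot 10 is free -> place at 10.
818 hashes to 2; slot 2 is free -> place at 2.
867 hashes to 0, h2=4; 0,4 taken -> place at 8.
652 hashes to 6; slot 6 is free -> place at 6.
Table: [289, -, 818, 34, 595, -, 652, -, 867, 553, 928, -, 692, -, -, 782, -]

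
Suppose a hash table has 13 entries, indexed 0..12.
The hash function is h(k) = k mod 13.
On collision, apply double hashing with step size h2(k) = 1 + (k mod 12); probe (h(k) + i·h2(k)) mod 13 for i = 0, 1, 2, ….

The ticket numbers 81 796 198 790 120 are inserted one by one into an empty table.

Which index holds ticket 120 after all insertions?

4

Insert 81: h=3, slot 3 empty => index 3.
Insert 796: h=3, h2=5, slot 3 occupied => index 8.
Insert 198: h=3, h2=7, slot 3 occupied => index 10.
Insert 790: h=10, h2=11, slots 10,8 occupied => index 6.
Insert 120: h=3, h2=1, slot 3 occupied => index 4.
Table: [-, -, -, 81, 120, -, 790, -, 796, -, 198, -, -]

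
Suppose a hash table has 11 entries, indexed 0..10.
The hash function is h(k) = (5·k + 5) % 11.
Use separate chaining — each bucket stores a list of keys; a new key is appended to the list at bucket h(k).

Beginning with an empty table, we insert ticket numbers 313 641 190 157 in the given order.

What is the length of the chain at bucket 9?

3

Insert 313: h=8, bucket 8 empty -> new chain.
Insert 641: h=9, bucket 9 empty -> new chain.
Insert 190: h=9, bucket 9 nonempty -> append to chain.
Insert 157: h=9, bucket 9 nonempty -> append to chain.
Final buckets:
0: —
1: —
2: —
3: —
4: —
5: —
6: —
7: —
8: 313
9: 641 -> 190 -> 157
10: —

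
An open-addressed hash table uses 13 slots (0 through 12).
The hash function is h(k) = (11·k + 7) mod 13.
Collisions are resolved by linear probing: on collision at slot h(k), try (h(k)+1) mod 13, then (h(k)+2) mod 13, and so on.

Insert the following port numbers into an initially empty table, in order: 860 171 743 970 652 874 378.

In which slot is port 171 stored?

4

860 hashes to 3; slot 3 is free -> place at 3.
171 hashes to 3; 3 taken -> place at 4.
743 hashes to 3; 3,4 taken -> place at 5.
970 hashes to 4; 4,5 taken -> place at 6.
652 hashes to 3; 3,4,5,6 taken -> place at 7.
874 hashes to 1; slot 1 is free -> place at 1.
378 hashes to 5; 5,6,7 taken -> place at 8.
Table: [-, 874, -, 860, 171, 743, 970, 652, 378, -, -, -, -]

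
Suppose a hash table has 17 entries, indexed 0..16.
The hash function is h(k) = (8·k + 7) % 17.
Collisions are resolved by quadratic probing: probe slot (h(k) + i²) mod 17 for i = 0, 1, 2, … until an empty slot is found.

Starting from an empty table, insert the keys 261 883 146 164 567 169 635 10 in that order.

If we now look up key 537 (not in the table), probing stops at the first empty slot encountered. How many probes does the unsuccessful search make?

261 hashes to 4; slot 4 is free => place at 4.
883 hashes to 16; slot 16 is free => place at 16.
146 hashes to 2; slot 2 is free => place at 2.
164 hashes to 10; slot 10 is free => place at 10.
567 hashes to 4; 4 taken => place at 5.
169 hashes to 16; 16 taken => place at 0.
635 hashes to 4; 4,5 taken => place at 8.
10 hashes to 2; 2 taken => place at 3.
Table: [169, ∅, 146, 10, 261, 567, ∅, ∅, 635, ∅, 164, ∅, ∅, ∅, ∅, ∅, 883]
Lookup 537: h=2, probe 2,3,6 → slot 6 empty, not found.

3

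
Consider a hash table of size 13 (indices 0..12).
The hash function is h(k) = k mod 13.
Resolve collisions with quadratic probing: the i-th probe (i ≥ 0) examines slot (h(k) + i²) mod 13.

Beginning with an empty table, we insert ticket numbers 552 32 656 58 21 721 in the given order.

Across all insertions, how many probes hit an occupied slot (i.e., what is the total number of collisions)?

10

552 hashes to 6; slot 6 is free => place at 6.
32 hashes to 6; 6 taken => place at 7.
656 hashes to 6; 6,7 taken => place at 10.
58 hashes to 6; 6,7,10 taken => place at 2.
21 hashes to 8; slot 8 is free => place at 8.
721 hashes to 6; 6,7,10,2 taken => place at 9.
Table: [., ., 58, ., ., ., 552, 32, 21, 721, 656, ., .]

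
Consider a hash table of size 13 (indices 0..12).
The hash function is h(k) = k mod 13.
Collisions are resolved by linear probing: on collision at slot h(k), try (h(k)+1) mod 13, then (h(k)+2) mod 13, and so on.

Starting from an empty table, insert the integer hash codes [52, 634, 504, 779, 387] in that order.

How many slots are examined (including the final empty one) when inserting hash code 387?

52 hashes to 0; slot 0 is free => place at 0.
634 hashes to 10; slot 10 is free => place at 10.
504 hashes to 10; 10 taken => place at 11.
779 hashes to 12; slot 12 is free => place at 12.
387 hashes to 10; 10,11,12,0 taken => place at 1.
Table: [52, 387, —, —, —, —, —, —, —, —, 634, 504, 779]

5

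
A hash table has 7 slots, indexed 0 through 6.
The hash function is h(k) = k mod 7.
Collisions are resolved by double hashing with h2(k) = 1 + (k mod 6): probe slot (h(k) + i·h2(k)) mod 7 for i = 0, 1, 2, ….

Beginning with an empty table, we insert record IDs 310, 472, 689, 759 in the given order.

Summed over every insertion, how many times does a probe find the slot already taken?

Insert 310: h=2, slot 2 empty -> index 2.
Insert 472: h=3, slot 3 empty -> index 3.
Insert 689: h=3, h2=6, slots 3,2 occupied -> index 1.
Insert 759: h=3, h2=4, slot 3 occupied -> index 0.
Table: [759, 689, 310, 472, _, _, _]

3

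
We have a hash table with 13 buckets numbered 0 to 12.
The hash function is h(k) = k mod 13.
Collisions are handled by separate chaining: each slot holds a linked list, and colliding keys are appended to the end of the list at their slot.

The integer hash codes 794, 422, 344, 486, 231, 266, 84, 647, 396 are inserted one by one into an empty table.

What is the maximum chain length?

Insert 794: h=1, bucket 1 empty → new chain.
Insert 422: h=6, bucket 6 empty → new chain.
Insert 344: h=6, bucket 6 nonempty → append to chain.
Insert 486: h=5, bucket 5 empty → new chain.
Insert 231: h=10, bucket 10 empty → new chain.
Insert 266: h=6, bucket 6 nonempty → append to chain.
Insert 84: h=6, bucket 6 nonempty → append to chain.
Insert 647: h=10, bucket 10 nonempty → append to chain.
Insert 396: h=6, bucket 6 nonempty → append to chain.
Final buckets:
0: .
1: 794
2: .
3: .
4: .
5: 486
6: 422 -> 344 -> 266 -> 84 -> 396
7: .
8: .
9: .
10: 231 -> 647
11: .
12: .

5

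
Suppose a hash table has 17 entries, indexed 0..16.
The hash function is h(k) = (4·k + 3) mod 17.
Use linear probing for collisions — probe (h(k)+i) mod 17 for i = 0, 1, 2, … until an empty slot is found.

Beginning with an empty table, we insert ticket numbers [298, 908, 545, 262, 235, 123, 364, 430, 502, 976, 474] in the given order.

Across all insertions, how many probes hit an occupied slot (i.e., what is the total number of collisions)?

Insert 298: h=5, slot 5 empty => index 5.
Insert 908: h=14, slot 14 empty => index 14.
Insert 545: h=7, slot 7 empty => index 7.
Insert 262: h=14, slot 14 occupied => index 15.
Insert 235: h=8, slot 8 empty => index 8.
Insert 123: h=2, slot 2 empty => index 2.
Insert 364: h=14, slots 14,15 occupied => index 16.
Insert 430: h=6, slot 6 empty => index 6.
Insert 502: h=5, slots 5,6,7,8 occupied => index 9.
Insert 976: h=14, slots 14,15,16 occupied => index 0.
Insert 474: h=12, slot 12 empty => index 12.
Table: [976, -, 123, -, -, 298, 430, 545, 235, 502, -, -, 474, -, 908, 262, 364]

10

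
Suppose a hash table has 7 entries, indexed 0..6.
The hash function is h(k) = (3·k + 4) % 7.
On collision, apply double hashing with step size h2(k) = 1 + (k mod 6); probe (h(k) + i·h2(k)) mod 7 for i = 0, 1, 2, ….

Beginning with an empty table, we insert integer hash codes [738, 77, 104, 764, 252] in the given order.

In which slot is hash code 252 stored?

5

Insert 738: h=6, slot 6 empty -> index 6.
Insert 77: h=4, slot 4 empty -> index 4.
Insert 104: h=1, slot 1 empty -> index 1.
Insert 764: h=0, slot 0 empty -> index 0.
Insert 252: h=4, h2=1, slot 4 occupied -> index 5.
Table: [764, 104, ., ., 77, 252, 738]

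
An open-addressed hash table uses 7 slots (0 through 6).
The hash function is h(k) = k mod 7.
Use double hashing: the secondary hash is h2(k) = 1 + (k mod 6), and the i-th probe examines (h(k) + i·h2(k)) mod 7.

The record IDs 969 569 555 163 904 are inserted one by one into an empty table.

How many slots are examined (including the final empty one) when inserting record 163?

2

969 hashes to 3; slot 3 is free => place at 3.
569 hashes to 2; slot 2 is free => place at 2.
555 hashes to 2, h2=4; 2 taken => place at 6.
163 hashes to 2, h2=2; 2 taken => place at 4.
904 hashes to 1; slot 1 is free => place at 1.
Table: [—, 904, 569, 969, 163, —, 555]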